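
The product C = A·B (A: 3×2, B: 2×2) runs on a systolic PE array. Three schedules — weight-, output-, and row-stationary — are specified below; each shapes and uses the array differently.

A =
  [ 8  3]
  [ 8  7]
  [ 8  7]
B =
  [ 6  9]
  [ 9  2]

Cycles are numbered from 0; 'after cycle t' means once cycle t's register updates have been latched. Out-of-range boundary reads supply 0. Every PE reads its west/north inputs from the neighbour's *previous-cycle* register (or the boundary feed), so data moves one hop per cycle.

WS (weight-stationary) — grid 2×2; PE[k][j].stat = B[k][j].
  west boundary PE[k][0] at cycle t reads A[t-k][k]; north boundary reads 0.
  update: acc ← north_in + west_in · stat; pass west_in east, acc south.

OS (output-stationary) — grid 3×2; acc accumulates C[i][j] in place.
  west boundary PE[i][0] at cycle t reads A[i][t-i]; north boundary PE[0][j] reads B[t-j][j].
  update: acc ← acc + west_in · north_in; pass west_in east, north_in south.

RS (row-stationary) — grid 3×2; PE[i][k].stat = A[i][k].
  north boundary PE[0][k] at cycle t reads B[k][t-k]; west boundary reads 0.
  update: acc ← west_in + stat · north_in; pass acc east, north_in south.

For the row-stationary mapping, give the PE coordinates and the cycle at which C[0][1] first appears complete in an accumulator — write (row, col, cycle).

(row, col, cycle) = (0, 1, 2)

Under RS, C[0][1] lands at PE[0][1]:
  step 0 · PE0,1: acc=0; fwd→0 fwd↓0
  step 1 · PE0,1: acc=75; fwd→75 fwd↓9
  step 2 · PE0,1: acc=78; fwd→78 fwd↓2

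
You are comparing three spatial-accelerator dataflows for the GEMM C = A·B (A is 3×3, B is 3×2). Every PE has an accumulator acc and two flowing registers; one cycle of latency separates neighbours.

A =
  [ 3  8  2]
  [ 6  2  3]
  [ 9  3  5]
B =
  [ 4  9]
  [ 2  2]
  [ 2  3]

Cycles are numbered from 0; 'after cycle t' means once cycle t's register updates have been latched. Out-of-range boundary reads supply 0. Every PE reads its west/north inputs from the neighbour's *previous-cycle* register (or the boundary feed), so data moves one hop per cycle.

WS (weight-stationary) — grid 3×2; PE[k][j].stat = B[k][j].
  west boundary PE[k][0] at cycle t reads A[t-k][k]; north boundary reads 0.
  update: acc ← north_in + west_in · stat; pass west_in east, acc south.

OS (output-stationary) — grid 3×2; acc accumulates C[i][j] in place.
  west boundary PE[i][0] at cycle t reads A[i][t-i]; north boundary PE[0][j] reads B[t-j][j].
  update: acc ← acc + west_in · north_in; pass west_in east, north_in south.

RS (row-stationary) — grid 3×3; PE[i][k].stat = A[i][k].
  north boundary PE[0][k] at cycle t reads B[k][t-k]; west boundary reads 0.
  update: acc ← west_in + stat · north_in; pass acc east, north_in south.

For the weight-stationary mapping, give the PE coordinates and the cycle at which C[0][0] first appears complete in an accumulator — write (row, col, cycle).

WS — PE[2][0] is where C[0][0] collects:
  after 0 — PE[2][0] acc=0, pass-E 0, pass-S 0
  after 1 — PE[2][0] acc=0, pass-E 0, pass-S 0
  after 2 — PE[2][0] acc=32, pass-E 2, pass-S 32

(row, col, cycle) = (2, 0, 2)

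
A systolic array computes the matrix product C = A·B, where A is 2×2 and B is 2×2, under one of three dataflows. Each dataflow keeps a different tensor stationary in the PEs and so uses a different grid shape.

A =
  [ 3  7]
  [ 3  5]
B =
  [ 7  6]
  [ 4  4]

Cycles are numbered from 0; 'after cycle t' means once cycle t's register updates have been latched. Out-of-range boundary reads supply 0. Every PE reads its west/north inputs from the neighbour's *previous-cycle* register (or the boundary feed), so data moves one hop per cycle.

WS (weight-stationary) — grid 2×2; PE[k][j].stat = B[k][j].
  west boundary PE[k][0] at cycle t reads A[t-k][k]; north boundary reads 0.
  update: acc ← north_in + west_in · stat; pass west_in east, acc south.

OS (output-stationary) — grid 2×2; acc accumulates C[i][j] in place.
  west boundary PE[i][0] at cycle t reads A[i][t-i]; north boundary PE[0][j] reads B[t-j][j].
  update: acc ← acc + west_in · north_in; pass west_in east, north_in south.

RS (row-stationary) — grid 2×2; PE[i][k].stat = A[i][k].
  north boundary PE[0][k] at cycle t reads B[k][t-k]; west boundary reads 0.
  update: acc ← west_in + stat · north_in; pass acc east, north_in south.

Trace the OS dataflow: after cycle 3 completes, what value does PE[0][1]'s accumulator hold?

Tracing OS — 2×2 array, target PE[0][1]:
  c0 r0c0: 21 / 3 / 7
  c0 r0c1: 0 / 0 / 0
  c1 r0c0: 49 / 7 / 4
  c1 r0c1: 18 / 3 / 6
  c2 r0c0: 49 / 0 / 0
  c2 r0c1: 46 / 7 / 4
  c3 r0c0: 49 / 0 / 0
  c3 r0c1: 46 / 0 / 0

PE[0][1].acc = 46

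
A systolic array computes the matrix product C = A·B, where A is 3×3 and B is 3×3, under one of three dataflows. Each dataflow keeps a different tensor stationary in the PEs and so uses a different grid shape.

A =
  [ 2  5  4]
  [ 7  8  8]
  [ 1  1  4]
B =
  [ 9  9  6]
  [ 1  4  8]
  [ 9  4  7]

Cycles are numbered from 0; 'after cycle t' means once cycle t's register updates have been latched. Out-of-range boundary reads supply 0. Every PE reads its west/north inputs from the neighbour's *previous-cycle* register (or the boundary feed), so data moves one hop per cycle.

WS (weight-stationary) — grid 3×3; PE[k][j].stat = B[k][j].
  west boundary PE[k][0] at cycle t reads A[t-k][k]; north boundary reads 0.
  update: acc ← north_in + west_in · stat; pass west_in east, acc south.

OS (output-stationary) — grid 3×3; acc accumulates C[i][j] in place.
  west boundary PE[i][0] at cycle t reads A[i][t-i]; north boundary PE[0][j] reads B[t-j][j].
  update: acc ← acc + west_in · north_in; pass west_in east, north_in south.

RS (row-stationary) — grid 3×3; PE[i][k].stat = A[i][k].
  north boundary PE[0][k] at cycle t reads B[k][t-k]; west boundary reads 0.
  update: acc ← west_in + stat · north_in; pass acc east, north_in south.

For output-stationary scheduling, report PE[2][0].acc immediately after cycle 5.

PE[2][0].acc = 46

OS (3×3). Following PE[2][0] plus its west/north inputs:
  c0 r1c0: 0 / 0 / 0
  c0 r2c0: 0 / 0 / 0
  c1 r1c0: 63 / 7 / 9
  c1 r2c0: 0 / 0 / 0
  c2 r1c0: 71 / 8 / 1
  c2 r2c0: 9 / 1 / 9
  c3 r1c0: 143 / 8 / 9
  c3 r2c0: 10 / 1 / 1
  c4 r1c0: 143 / 0 / 0
  c4 r2c0: 46 / 4 / 9
  c5 r1c0: 143 / 0 / 0
  c5 r2c0: 46 / 0 / 0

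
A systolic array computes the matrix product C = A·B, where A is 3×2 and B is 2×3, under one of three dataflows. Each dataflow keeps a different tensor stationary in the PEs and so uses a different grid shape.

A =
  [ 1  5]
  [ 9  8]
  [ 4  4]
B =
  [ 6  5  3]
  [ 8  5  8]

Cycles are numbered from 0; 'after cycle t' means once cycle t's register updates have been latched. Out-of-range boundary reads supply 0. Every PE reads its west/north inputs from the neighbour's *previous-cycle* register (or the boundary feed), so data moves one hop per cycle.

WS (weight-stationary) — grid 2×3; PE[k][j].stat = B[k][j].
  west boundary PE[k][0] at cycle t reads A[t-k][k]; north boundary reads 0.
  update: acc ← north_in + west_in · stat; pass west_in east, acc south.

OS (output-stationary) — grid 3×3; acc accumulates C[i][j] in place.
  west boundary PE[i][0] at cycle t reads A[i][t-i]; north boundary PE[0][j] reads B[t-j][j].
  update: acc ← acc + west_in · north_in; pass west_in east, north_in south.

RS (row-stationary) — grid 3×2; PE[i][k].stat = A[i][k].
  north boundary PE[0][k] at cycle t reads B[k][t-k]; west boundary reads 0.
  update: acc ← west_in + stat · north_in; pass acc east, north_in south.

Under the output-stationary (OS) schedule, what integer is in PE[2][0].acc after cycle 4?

OS on a 3×3 grid — tracing PE[2][0] and its feeders:
  0: (1,0).acc=0  regs=<0,0>
  0: (2,0).acc=0  regs=<0,0>
  1: (1,0).acc=54  regs=<9,6>
  1: (2,0).acc=0  regs=<0,0>
  2: (1,0).acc=118  regs=<8,8>
  2: (2,0).acc=24  regs=<4,6>
  3: (1,0).acc=118  regs=<0,0>
  3: (2,0).acc=56  regs=<4,8>
  4: (1,0).acc=118  regs=<0,0>
  4: (2,0).acc=56  regs=<0,0>

PE[2][0].acc = 56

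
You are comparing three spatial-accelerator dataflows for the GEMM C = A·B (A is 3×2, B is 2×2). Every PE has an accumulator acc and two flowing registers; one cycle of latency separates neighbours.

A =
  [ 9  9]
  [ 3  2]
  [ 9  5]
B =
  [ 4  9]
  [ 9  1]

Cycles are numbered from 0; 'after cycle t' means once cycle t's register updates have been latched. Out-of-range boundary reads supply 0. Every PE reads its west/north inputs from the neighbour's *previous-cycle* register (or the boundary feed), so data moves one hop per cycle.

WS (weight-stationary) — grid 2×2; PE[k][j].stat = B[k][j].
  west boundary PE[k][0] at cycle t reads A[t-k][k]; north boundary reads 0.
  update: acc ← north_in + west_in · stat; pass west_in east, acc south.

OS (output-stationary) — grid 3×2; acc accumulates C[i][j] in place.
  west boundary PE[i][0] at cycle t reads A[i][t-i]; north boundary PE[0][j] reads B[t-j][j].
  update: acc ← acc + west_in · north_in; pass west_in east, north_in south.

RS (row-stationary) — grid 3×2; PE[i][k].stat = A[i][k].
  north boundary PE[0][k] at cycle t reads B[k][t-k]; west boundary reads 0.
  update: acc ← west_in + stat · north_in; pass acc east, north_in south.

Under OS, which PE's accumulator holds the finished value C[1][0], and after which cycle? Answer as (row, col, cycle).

(row, col, cycle) = (1, 0, 2)

OS — PE[1][0] is where C[1][0] collects:
  after 0 — PE[1][0] acc=0, pass-E 0, pass-S 0
  after 1 — PE[1][0] acc=12, pass-E 3, pass-S 4
  after 2 — PE[1][0] acc=30, pass-E 2, pass-S 9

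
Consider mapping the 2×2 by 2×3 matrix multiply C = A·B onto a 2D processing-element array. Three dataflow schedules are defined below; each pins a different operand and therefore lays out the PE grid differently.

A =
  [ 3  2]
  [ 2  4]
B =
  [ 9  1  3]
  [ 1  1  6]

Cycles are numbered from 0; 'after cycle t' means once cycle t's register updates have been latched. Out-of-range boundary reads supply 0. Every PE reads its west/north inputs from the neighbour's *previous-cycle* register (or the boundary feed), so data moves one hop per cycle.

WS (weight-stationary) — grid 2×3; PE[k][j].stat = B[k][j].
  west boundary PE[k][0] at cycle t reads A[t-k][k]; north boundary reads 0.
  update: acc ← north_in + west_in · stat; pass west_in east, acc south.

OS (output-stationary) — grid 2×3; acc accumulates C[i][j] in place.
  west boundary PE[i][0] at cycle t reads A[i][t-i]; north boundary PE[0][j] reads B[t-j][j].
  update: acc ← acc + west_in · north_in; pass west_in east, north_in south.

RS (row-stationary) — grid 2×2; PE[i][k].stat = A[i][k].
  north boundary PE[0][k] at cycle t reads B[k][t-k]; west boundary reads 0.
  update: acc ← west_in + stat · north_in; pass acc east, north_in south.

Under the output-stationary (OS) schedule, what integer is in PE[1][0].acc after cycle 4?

Tracing OS — 2×3 array, target PE[1][0]:
  cycle 0: PE[0][0] → acc 27, east 3, south 9
  cycle 0: PE[1][0] → acc 0, east 0, south 0
  cycle 1: PE[0][0] → acc 29, east 2, south 1
  cycle 1: PE[1][0] → acc 18, east 2, south 9
  cycle 2: PE[0][0] → acc 29, east 0, south 0
  cycle 2: PE[1][0] → acc 22, east 4, south 1
  cycle 3: PE[0][0] → acc 29, east 0, south 0
  cycle 3: PE[1][0] → acc 22, east 0, south 0
  cycle 4: PE[0][0] → acc 29, east 0, south 0
  cycle 4: PE[1][0] → acc 22, east 0, south 0

PE[1][0].acc = 22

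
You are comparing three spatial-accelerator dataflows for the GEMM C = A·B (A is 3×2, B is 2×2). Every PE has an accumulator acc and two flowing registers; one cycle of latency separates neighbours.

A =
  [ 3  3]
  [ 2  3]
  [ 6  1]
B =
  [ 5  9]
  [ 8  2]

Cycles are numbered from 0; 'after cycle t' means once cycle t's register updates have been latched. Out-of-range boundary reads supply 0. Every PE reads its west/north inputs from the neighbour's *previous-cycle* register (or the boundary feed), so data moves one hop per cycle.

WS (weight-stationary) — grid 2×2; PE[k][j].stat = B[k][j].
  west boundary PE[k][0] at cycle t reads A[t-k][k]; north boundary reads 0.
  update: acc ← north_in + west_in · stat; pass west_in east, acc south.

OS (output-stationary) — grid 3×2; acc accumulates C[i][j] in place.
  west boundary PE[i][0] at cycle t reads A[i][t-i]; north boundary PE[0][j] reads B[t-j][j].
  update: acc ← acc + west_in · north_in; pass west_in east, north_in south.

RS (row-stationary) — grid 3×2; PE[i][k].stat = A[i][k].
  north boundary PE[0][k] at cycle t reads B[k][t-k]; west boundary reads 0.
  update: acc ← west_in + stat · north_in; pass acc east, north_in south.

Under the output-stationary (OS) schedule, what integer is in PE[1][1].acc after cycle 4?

PE[1][1].acc = 24

OS on a 3×2 grid — tracing PE[1][1] and its feeders:
  [0] (0,1) acc=0 (h:0 v:0)
  [0] (1,0) acc=0 (h:0 v:0)
  [0] (1,1) acc=0 (h:0 v:0)
  [1] (0,1) acc=27 (h:3 v:9)
  [1] (1,0) acc=10 (h:2 v:5)
  [1] (1,1) acc=0 (h:0 v:0)
  [2] (0,1) acc=33 (h:3 v:2)
  [2] (1,0) acc=34 (h:3 v:8)
  [2] (1,1) acc=18 (h:2 v:9)
  [3] (0,1) acc=33 (h:0 v:0)
  [3] (1,0) acc=34 (h:0 v:0)
  [3] (1,1) acc=24 (h:3 v:2)
  [4] (0,1) acc=33 (h:0 v:0)
  [4] (1,0) acc=34 (h:0 v:0)
  [4] (1,1) acc=24 (h:0 v:0)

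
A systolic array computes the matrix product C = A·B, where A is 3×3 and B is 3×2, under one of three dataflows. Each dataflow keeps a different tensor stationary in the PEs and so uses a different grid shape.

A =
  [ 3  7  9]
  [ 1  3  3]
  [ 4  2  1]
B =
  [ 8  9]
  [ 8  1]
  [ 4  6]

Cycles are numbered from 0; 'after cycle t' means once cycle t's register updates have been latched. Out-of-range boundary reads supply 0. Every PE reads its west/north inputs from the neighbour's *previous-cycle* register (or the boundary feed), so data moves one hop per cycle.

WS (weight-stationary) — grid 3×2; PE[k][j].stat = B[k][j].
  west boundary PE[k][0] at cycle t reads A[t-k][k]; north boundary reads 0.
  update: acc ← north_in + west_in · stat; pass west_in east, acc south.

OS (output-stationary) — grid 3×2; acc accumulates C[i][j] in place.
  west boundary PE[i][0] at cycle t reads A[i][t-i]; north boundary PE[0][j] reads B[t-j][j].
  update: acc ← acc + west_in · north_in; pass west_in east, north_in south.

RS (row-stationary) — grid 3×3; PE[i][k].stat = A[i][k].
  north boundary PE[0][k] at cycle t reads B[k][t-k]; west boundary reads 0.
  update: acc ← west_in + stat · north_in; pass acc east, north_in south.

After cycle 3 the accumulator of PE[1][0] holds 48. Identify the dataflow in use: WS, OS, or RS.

— WS: 3×2; PE[1][0] trace:
  cycle 0: PE[1][0] → acc 0, east 0, south 0
  cycle 1: PE[1][0] → acc 80, east 7, south 80
  cycle 2: PE[1][0] → acc 32, east 3, south 32
  cycle 3: PE[1][0] → acc 48, east 2, south 48
— OS: 3×2; PE[1][0] trace:
  cycle 0: PE[1][0] → acc 0, east 0, south 0
  cycle 1: PE[1][0] → acc 8, east 1, south 8
  cycle 2: PE[1][0] → acc 32, east 3, south 8
  cycle 3: PE[1][0] → acc 44, east 3, south 4
— RS: 3×3; PE[1][0] trace:
  cycle 0: PE[1][0] → acc 0, east 0, south 0
  cycle 1: PE[1][0] → acc 8, east 8, south 8
  cycle 2: PE[1][0] → acc 9, east 9, south 9
  cycle 3: PE[1][0] → acc 0, east 0, south 0

dataflow = WS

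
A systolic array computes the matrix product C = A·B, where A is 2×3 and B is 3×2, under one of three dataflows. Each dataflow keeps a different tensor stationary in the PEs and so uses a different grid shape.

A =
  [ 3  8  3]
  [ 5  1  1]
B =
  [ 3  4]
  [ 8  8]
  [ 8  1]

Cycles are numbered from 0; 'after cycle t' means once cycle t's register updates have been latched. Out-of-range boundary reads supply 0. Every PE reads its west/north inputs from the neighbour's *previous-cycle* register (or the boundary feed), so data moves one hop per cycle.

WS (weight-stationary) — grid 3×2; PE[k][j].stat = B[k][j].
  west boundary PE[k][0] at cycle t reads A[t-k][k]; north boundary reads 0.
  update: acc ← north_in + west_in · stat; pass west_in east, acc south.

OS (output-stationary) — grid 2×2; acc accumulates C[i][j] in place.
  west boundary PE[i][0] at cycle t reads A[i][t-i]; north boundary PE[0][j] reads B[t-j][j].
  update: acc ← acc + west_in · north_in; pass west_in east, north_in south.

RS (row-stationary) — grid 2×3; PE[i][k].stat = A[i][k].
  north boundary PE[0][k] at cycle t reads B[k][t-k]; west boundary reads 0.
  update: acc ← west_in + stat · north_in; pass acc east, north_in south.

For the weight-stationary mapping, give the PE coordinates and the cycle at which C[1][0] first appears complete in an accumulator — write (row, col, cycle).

WS — PE[2][0] is where C[1][0] collects:
  0: (2,0).acc=0  regs=<0,0>
  1: (2,0).acc=0  regs=<0,0>
  2: (2,0).acc=97  regs=<3,97>
  3: (2,0).acc=31  regs=<1,31>

(row, col, cycle) = (2, 0, 3)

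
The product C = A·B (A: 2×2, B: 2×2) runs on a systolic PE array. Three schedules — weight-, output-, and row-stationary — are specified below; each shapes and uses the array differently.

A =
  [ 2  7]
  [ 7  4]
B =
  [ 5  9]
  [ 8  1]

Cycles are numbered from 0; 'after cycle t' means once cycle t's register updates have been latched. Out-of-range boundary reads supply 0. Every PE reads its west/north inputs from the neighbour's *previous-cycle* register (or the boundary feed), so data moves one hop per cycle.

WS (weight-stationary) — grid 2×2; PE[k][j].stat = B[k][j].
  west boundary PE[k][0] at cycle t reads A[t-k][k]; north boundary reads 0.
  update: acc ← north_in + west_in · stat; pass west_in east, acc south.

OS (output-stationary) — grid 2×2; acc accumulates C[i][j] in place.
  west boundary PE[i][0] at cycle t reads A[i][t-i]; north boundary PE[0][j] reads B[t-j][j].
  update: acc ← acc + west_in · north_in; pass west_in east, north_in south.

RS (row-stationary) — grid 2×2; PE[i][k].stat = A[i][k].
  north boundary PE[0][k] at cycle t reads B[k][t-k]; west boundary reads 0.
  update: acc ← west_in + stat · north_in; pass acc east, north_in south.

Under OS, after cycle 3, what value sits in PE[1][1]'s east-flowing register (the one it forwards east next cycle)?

OS 2×2: PE[1][1] cycle-by-cycle (with neighbour feeds):
  [0] (0,1) acc=0 (h:0 v:0)
  [0] (1,0) acc=0 (h:0 v:0)
  [0] (1,1) acc=0 (h:0 v:0)
  [1] (0,1) acc=18 (h:2 v:9)
  [1] (1,0) acc=35 (h:7 v:5)
  [1] (1,1) acc=0 (h:0 v:0)
  [2] (0,1) acc=25 (h:7 v:1)
  [2] (1,0) acc=67 (h:4 v:8)
  [2] (1,1) acc=63 (h:7 v:9)
  [3] (0,1) acc=25 (h:0 v:0)
  [3] (1,0) acc=67 (h:0 v:0)
  [3] (1,1) acc=67 (h:4 v:1)

register = 4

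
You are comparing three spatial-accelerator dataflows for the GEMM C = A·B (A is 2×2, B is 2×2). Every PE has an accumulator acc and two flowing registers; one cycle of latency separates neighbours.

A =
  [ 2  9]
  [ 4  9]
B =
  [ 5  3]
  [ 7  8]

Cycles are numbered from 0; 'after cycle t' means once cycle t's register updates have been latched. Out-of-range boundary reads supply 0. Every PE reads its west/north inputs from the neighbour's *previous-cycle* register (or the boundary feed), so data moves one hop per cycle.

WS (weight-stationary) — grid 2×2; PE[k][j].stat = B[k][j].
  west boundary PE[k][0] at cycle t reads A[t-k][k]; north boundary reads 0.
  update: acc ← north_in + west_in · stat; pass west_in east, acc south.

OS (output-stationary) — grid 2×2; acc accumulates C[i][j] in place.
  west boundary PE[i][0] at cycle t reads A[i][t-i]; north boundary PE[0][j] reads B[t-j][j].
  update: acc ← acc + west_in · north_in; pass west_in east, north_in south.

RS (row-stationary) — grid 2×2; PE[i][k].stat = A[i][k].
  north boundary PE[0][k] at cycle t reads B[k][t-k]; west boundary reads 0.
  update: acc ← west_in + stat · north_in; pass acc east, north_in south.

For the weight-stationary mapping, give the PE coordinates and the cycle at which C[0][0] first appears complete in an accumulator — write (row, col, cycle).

(row, col, cycle) = (1, 0, 1)

Under WS, C[0][0] lands at PE[1][0]:
  [0] (1,0) acc=0 (h:0 v:0)
  [1] (1,0) acc=73 (h:9 v:73)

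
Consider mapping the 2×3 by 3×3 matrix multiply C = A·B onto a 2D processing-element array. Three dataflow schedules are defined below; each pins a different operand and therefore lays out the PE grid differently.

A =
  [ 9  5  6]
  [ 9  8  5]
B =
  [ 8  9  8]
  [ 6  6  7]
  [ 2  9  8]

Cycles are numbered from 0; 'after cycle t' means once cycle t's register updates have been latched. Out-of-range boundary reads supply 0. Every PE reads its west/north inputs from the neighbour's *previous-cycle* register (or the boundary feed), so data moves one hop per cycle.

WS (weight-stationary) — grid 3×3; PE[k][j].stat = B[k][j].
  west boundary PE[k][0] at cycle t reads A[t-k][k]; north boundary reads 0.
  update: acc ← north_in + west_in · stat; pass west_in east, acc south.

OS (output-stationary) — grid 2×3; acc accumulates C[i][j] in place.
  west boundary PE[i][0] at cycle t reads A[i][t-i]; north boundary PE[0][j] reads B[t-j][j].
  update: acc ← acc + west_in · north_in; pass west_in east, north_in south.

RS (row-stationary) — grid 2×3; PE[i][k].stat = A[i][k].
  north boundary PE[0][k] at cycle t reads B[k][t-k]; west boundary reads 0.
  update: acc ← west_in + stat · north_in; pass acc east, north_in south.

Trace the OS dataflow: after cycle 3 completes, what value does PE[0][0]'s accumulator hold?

PE[0][0].acc = 114

OS on a 2×3 grid — tracing PE[0][0] and its feeders:
  step 0 · PE0,0: acc=72; fwd→9 fwd↓8
  step 1 · PE0,0: acc=102; fwd→5 fwd↓6
  step 2 · PE0,0: acc=114; fwd→6 fwd↓2
  step 3 · PE0,0: acc=114; fwd→0 fwd↓0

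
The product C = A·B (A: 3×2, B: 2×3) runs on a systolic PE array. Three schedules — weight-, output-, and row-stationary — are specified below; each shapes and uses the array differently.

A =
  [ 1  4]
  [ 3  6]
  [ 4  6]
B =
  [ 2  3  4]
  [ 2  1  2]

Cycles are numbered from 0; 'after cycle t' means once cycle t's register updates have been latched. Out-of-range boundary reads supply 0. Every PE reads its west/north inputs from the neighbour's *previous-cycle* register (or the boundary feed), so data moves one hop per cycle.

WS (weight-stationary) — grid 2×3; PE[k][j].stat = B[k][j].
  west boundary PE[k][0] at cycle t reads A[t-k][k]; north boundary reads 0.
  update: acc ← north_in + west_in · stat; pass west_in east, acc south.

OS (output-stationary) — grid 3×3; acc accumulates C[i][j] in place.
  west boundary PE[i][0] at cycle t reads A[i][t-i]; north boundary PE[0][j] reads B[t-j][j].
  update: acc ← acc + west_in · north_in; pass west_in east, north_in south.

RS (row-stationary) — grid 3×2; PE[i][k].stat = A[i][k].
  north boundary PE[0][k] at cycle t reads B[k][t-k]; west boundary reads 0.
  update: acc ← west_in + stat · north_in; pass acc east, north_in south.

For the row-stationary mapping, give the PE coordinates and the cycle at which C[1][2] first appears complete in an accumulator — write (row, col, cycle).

RS: C[1][2] accumulates in PE[1][1]:
  0: (1,1).acc=0  regs=<0,0>
  1: (1,1).acc=0  regs=<0,0>
  2: (1,1).acc=18  regs=<18,2>
  3: (1,1).acc=15  regs=<15,1>
  4: (1,1).acc=24  regs=<24,2>

(row, col, cycle) = (1, 1, 4)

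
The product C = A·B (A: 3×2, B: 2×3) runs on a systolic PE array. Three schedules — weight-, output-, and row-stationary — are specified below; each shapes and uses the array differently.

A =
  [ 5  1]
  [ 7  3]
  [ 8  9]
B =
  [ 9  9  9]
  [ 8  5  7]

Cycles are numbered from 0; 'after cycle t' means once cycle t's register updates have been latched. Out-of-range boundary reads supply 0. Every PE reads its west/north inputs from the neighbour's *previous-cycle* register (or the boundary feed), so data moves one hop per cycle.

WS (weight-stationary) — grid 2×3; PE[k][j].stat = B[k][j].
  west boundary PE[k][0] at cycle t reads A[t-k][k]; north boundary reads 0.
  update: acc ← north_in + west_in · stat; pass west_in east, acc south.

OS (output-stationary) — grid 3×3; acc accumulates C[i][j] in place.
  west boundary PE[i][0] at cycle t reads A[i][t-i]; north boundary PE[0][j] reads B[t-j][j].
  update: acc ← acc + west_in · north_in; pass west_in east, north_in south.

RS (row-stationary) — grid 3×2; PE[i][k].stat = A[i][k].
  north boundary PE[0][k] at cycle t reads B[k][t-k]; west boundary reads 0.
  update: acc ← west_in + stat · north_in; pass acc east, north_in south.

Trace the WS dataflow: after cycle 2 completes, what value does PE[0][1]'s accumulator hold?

WS (2×3). Following PE[0][1] plus its west/north inputs:
  cycle 0: PE[0][0] → acc 45, east 5, south 45
  cycle 0: PE[0][1] → acc 0, east 0, south 0
  cycle 1: PE[0][0] → acc 63, east 7, south 63
  cycle 1: PE[0][1] → acc 45, east 5, south 45
  cycle 2: PE[0][0] → acc 72, east 8, south 72
  cycle 2: PE[0][1] → acc 63, east 7, south 63

PE[0][1].acc = 63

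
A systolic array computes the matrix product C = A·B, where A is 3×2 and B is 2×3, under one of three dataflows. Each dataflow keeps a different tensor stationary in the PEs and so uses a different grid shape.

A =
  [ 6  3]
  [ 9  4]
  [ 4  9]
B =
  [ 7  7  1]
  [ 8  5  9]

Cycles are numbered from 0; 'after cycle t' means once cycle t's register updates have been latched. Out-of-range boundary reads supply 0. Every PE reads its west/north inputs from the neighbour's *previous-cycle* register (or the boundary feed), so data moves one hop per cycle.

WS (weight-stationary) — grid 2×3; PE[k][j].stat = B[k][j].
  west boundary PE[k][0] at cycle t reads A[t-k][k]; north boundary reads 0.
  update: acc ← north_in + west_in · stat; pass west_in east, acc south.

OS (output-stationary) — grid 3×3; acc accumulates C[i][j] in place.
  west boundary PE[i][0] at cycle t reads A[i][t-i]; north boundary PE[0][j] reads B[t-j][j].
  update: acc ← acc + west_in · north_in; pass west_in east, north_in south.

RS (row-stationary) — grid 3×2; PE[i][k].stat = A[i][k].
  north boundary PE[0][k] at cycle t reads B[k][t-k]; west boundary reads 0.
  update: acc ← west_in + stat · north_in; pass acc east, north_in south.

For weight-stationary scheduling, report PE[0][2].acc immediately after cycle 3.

PE[0][2].acc = 9

WS on a 2×3 grid — tracing PE[0][2] and its feeders:
  @0  [0,1]  acc 0  |  →0  ↓0
  @0  [0,2]  acc 0  |  →0  ↓0
  @1  [0,1]  acc 42  |  →6  ↓42
  @1  [0,2]  acc 0  |  →0  ↓0
  @2  [0,1]  acc 63  |  →9  ↓63
  @2  [0,2]  acc 6  |  →6  ↓6
  @3  [0,1]  acc 28  |  →4  ↓28
  @3  [0,2]  acc 9  |  →9  ↓9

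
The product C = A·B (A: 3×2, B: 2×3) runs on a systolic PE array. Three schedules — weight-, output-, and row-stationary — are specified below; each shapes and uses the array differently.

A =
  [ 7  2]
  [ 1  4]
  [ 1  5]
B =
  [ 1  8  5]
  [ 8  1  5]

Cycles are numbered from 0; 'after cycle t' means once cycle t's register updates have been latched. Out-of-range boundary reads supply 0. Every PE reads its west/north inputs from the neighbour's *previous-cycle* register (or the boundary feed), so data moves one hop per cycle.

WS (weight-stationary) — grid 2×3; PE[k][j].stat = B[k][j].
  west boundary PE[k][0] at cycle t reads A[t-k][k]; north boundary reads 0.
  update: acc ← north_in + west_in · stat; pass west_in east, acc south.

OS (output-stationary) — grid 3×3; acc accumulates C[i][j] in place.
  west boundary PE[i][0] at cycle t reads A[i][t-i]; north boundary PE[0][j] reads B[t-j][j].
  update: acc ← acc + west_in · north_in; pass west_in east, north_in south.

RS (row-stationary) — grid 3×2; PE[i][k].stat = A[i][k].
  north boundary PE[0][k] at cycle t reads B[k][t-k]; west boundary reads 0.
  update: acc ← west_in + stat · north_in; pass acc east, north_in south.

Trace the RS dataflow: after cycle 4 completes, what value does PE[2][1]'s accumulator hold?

PE[2][1].acc = 13

Tracing RS — 3×2 array, target PE[2][1]:
  t=0 PE[1][1]: acc=0 h=0 v=0
  t=0 PE[2][0]: acc=0 h=0 v=0
  t=0 PE[2][1]: acc=0 h=0 v=0
  t=1 PE[1][1]: acc=0 h=0 v=0
  t=1 PE[2][0]: acc=0 h=0 v=0
  t=1 PE[2][1]: acc=0 h=0 v=0
  t=2 PE[1][1]: acc=33 h=33 v=8
  t=2 PE[2][0]: acc=1 h=1 v=1
  t=2 PE[2][1]: acc=0 h=0 v=0
  t=3 PE[1][1]: acc=12 h=12 v=1
  t=3 PE[2][0]: acc=8 h=8 v=8
  t=3 PE[2][1]: acc=41 h=41 v=8
  t=4 PE[1][1]: acc=25 h=25 v=5
  t=4 PE[2][0]: acc=5 h=5 v=5
  t=4 PE[2][1]: acc=13 h=13 v=1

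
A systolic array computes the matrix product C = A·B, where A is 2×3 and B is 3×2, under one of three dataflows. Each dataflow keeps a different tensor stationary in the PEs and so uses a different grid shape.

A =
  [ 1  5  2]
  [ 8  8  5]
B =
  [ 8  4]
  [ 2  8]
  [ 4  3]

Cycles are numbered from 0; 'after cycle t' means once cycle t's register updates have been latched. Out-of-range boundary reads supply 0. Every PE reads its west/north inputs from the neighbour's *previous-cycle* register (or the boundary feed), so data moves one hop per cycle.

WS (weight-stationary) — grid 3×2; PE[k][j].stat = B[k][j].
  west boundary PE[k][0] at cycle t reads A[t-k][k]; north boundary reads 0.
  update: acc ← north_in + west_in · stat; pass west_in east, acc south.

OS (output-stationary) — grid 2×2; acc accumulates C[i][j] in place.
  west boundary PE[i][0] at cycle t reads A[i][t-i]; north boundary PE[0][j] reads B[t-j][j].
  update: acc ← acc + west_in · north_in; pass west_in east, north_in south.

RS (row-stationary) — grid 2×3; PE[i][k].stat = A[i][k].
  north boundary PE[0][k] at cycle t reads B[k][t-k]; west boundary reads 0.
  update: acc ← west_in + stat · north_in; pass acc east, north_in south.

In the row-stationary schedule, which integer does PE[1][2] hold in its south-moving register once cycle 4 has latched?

RS on a 2×3 grid — tracing PE[1][2] and its feeders:
  [0] (0,2) acc=0 (h:0 v:0)
  [0] (1,1) acc=0 (h:0 v:0)
  [0] (1,2) acc=0 (h:0 v:0)
  [1] (0,2) acc=0 (h:0 v:0)
  [1] (1,1) acc=0 (h:0 v:0)
  [1] (1,2) acc=0 (h:0 v:0)
  [2] (0,2) acc=26 (h:26 v:4)
  [2] (1,1) acc=80 (h:80 v:2)
  [2] (1,2) acc=0 (h:0 v:0)
  [3] (0,2) acc=50 (h:50 v:3)
  [3] (1,1) acc=96 (h:96 v:8)
  [3] (1,2) acc=100 (h:100 v:4)
  [4] (0,2) acc=0 (h:0 v:0)
  [4] (1,1) acc=0 (h:0 v:0)
  [4] (1,2) acc=111 (h:111 v:3)

register = 3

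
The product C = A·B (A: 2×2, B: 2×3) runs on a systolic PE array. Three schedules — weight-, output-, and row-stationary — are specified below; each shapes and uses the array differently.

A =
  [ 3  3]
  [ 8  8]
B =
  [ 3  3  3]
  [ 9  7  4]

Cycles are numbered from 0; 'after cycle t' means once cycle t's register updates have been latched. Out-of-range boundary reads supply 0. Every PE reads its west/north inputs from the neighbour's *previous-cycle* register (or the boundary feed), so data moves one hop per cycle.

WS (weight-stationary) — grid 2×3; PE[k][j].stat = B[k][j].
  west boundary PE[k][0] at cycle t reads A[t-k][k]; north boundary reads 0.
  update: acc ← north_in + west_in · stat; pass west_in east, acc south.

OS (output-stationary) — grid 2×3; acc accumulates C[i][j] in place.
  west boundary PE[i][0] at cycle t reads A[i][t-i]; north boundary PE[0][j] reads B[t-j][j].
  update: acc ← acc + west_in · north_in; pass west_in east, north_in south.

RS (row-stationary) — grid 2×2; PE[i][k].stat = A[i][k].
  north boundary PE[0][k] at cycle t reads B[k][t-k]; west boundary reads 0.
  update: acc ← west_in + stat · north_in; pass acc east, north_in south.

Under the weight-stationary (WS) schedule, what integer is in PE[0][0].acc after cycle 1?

WS 2×3: PE[0][0] cycle-by-cycle (with neighbour feeds):
  cycle 0: PE[0][0] → acc 9, east 3, south 9
  cycle 1: PE[0][0] → acc 24, east 8, south 24

PE[0][0].acc = 24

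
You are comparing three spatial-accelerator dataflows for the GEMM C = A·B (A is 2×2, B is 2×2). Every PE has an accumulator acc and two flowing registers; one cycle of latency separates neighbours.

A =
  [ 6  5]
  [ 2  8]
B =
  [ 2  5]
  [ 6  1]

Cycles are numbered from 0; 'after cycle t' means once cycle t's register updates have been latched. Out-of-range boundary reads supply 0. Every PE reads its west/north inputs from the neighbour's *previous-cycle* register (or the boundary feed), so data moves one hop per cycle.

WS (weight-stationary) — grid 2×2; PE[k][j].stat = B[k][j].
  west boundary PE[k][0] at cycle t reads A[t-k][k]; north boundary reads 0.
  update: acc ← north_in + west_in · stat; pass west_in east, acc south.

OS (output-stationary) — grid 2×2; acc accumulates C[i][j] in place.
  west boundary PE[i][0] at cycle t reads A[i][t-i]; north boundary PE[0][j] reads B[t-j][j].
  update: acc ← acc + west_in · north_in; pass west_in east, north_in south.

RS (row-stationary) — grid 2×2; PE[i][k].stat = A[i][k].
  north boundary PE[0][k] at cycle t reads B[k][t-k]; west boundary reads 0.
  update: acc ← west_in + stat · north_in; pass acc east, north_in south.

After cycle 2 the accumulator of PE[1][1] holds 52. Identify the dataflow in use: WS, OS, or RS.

dataflow = RS

WS [2×2] PE[1][1] across cycles:
  0: (1,1).acc=0  regs=<0,0>
  1: (1,1).acc=0  regs=<0,0>
  2: (1,1).acc=35  regs=<5,35>
OS [2×2] PE[1][1] across cycles:
  0: (1,1).acc=0  regs=<0,0>
  1: (1,1).acc=0  regs=<0,0>
  2: (1,1).acc=10  regs=<2,5>
RS [2×2] PE[1][1] across cycles:
  0: (1,1).acc=0  regs=<0,0>
  1: (1,1).acc=0  regs=<0,0>
  2: (1,1).acc=52  regs=<52,6>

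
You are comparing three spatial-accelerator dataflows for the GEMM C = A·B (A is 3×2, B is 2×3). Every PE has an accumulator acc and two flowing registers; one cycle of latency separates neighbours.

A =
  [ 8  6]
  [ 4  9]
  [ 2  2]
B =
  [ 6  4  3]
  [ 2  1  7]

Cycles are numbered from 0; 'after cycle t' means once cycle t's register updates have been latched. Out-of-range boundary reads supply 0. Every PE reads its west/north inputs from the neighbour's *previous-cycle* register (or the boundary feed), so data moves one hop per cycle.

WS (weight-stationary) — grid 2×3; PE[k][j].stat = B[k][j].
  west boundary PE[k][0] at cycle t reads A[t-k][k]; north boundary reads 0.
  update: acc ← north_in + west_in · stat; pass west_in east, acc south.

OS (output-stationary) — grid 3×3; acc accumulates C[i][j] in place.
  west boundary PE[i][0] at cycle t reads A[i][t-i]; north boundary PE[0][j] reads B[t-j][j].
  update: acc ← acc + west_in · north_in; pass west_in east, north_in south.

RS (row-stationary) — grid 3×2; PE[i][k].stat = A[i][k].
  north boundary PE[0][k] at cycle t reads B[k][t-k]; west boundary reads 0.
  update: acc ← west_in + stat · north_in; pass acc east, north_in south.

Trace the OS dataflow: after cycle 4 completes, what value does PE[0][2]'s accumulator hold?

PE[0][2].acc = 66

Tracing OS — 3×3 array, target PE[0][2]:
  c0 r0c1: 0 / 0 / 0
  c0 r0c2: 0 / 0 / 0
  c1 r0c1: 32 / 8 / 4
  c1 r0c2: 0 / 0 / 0
  c2 r0c1: 38 / 6 / 1
  c2 r0c2: 24 / 8 / 3
  c3 r0c1: 38 / 0 / 0
  c3 r0c2: 66 / 6 / 7
  c4 r0c1: 38 / 0 / 0
  c4 r0c2: 66 / 0 / 0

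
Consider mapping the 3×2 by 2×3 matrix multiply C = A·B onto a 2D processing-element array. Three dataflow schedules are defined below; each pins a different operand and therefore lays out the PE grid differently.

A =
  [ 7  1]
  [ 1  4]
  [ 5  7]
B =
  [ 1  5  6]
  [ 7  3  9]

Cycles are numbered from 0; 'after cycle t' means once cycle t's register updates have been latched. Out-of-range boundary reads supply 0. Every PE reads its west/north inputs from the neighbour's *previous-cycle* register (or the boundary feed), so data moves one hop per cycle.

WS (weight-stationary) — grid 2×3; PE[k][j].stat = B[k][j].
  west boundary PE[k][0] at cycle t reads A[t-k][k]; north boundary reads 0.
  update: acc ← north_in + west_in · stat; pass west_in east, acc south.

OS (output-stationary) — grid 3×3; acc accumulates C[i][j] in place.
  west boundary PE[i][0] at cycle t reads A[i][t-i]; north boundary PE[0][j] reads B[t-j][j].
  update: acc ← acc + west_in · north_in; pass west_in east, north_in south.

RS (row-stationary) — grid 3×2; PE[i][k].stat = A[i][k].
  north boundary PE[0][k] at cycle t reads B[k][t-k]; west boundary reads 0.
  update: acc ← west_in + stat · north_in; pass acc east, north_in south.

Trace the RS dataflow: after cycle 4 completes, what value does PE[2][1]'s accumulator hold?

PE[2][1].acc = 46

RS 3×2: PE[2][1] cycle-by-cycle (with neighbour feeds):
  @0  [1,1]  acc 0  |  →0  ↓0
  @0  [2,0]  acc 0  |  →0  ↓0
  @0  [2,1]  acc 0  |  →0  ↓0
  @1  [1,1]  acc 0  |  →0  ↓0
  @1  [2,0]  acc 0  |  →0  ↓0
  @1  [2,1]  acc 0  |  →0  ↓0
  @2  [1,1]  acc 29  |  →29  ↓7
  @2  [2,0]  acc 5  |  →5  ↓1
  @2  [2,1]  acc 0  |  →0  ↓0
  @3  [1,1]  acc 17  |  →17  ↓3
  @3  [2,0]  acc 25  |  →25  ↓5
  @3  [2,1]  acc 54  |  →54  ↓7
  @4  [1,1]  acc 42  |  →42  ↓9
  @4  [2,0]  acc 30  |  →30  ↓6
  @4  [2,1]  acc 46  |  →46  ↓3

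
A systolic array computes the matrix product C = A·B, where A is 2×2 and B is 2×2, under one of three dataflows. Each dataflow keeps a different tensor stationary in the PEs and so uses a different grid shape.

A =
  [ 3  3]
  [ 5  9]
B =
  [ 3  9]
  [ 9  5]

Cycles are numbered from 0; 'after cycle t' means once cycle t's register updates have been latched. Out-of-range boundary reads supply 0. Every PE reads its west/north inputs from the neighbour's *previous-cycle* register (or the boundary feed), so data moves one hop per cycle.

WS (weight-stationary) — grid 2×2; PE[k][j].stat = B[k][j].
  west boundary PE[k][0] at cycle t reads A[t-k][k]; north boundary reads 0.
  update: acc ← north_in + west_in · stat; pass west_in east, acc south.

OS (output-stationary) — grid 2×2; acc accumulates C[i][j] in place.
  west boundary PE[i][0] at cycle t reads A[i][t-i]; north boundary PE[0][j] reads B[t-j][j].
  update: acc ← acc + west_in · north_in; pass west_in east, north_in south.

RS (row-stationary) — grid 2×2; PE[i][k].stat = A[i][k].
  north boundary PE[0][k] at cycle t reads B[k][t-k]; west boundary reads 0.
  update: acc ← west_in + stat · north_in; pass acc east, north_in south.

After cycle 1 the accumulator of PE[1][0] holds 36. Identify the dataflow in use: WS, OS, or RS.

WS [2×2] PE[1][0] across cycles:
  [0] (1,0) acc=0 (h:0 v:0)
  [1] (1,0) acc=36 (h:3 v:36)
OS [2×2] PE[1][0] across cycles:
  [0] (1,0) acc=0 (h:0 v:0)
  [1] (1,0) acc=15 (h:5 v:3)
RS [2×2] PE[1][0] across cycles:
  [0] (1,0) acc=0 (h:0 v:0)
  [1] (1,0) acc=15 (h:15 v:3)

dataflow = WS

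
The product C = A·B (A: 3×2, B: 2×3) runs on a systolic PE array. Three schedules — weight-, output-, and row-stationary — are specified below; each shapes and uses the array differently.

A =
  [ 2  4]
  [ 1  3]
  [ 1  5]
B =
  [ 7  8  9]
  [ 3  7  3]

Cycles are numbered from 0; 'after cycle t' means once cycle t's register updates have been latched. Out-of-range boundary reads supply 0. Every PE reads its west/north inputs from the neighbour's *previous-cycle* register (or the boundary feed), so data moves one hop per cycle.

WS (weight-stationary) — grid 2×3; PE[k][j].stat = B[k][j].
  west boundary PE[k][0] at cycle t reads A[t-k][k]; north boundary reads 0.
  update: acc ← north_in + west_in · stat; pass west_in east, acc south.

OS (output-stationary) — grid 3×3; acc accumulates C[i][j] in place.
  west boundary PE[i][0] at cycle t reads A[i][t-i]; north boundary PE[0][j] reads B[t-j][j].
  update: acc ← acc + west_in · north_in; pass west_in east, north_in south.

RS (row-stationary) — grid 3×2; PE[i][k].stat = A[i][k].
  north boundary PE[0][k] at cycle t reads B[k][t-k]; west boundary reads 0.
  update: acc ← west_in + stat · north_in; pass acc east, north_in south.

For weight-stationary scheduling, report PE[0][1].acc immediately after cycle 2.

PE[0][1].acc = 8

Tracing WS — 2×3 array, target PE[0][1]:
  [0] (0,0) acc=14 (h:2 v:14)
  [0] (0,1) acc=0 (h:0 v:0)
  [1] (0,0) acc=7 (h:1 v:7)
  [1] (0,1) acc=16 (h:2 v:16)
  [2] (0,0) acc=7 (h:1 v:7)
  [2] (0,1) acc=8 (h:1 v:8)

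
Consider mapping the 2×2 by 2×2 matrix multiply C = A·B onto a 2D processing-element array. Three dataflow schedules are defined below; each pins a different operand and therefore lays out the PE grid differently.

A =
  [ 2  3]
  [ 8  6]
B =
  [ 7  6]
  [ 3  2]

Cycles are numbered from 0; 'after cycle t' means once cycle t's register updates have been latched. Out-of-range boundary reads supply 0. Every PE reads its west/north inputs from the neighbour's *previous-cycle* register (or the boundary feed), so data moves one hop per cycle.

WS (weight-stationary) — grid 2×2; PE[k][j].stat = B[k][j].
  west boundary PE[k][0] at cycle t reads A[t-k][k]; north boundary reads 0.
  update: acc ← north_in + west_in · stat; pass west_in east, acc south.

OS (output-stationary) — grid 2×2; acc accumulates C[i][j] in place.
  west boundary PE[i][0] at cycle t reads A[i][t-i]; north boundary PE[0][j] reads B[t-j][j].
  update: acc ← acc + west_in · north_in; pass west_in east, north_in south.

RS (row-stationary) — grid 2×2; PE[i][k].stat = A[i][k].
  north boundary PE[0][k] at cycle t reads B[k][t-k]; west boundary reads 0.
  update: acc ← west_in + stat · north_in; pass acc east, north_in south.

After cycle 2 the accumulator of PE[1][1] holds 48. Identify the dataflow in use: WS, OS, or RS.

— WS: 2×2; PE[1][1] trace:
  @0  [1,1]  acc 0  |  →0  ↓0
  @1  [1,1]  acc 0  |  →0  ↓0
  @2  [1,1]  acc 18  |  →3  ↓18
— OS: 2×2; PE[1][1] trace:
  @0  [1,1]  acc 0  |  →0  ↓0
  @1  [1,1]  acc 0  |  →0  ↓0
  @2  [1,1]  acc 48  |  →8  ↓6
— RS: 2×2; PE[1][1] trace:
  @0  [1,1]  acc 0  |  →0  ↓0
  @1  [1,1]  acc 0  |  →0  ↓0
  @2  [1,1]  acc 74  |  →74  ↓3

dataflow = OS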